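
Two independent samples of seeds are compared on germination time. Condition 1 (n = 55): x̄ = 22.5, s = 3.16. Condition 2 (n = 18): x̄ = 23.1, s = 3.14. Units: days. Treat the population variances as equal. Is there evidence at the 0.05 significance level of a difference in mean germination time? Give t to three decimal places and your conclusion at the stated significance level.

t = -0.700; fail to reject H0

Let group 1 = condition 1, group 2 = condition 2. H0: μ_1 = μ_2; H1: μ_1 ≠ μ_2 (two-sample pooled-variance t-test, two-sided).
s_p² = [(55−1)·3.16² + (18−1)·3.14²]/(55+18−2) = 9.95543
t = (22.5 − 23.1)/√[9.95543·(1/55 + 1/18)] = -0.700
df = n₁ + n₂ − 2 = 71
Two-sided p-value ≈ 0.4860
Since p ≈ 0.4860 > α = 0.05, fail to reject H0; the data do not provide sufficient evidence against H0.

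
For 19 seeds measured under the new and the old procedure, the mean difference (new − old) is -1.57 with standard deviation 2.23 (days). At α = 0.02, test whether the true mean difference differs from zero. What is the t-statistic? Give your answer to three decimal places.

H0: μ_d = 0; H1: μ_d ≠ 0 (paired t-test on the differences, two-sided).
t = d̄/(s_d/√n) = -1.57/(2.23/√19) = -3.069
df = n − 1 = 18
Two-sided p-value ≈ 0.0066
Since p ≈ 0.0066 < α = 0.02, reject H0; the data support H1.

-3.069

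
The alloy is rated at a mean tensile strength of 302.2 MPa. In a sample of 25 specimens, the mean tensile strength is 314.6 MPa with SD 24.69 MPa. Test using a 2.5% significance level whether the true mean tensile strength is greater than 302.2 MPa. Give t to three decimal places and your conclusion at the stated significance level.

H0: μ = 302.2; H1: μ > 302.2 (one-sample t-test, right-tailed).
t = (x̄ − μ₀)/(s/√n) = (314.6 − 302.2)/(24.69/√25) = 2.511
df = n − 1 = 24
p-value = P(T ≥ 2.511) ≈ 0.010
Since p ≈ 0.010 < α = 0.025, reject H0; the data support H1.

t = 2.511; reject H0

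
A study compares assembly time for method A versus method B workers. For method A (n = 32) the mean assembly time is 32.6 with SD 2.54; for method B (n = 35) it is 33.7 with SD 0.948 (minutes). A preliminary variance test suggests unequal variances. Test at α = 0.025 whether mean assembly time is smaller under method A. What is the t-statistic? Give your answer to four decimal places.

-2.3073

Let group 1 = method A, group 2 = method B. H0: μ_1 = μ_2; H1: μ_1 < μ_2 (Welch's two-sample t-test, left-tailed).
t = (x̄_1 − x̄_2)/√(s_1²/n_1 + s_2²/n_2) = (32.6 − 33.7)/√(2.54²/32 + 0.948²/35) = -2.3073
Welch–Satterthwaite df ≈ 38.82
p-value = P(T ≤ -2.3073) ≈ 0.013
Since p ≈ 0.013 < α = 0.025, reject H0; the evidence is statistically significant.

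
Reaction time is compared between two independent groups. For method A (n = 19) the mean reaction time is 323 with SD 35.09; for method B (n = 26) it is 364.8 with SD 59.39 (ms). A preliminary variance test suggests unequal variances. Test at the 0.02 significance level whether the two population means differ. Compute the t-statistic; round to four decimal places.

-2.9523

Let group 1 = method A, group 2 = method B. H0: μ_1 = μ_2; H1: μ_1 ≠ μ_2 (Welch's two-sample t-test, two-sided).
t = (x̄_1 − x̄_2)/√(s_1²/n_1 + s_2²/n_2) = (323 − 364.8)/√(35.09²/19 + 59.39²/26) = -2.9523
Welch–Satterthwaite df ≈ 41.45
Two-sided p-value ≈ 0.0052
Since p ≈ 0.0052 < α = 0.02, reject H0; the evidence is statistically significant.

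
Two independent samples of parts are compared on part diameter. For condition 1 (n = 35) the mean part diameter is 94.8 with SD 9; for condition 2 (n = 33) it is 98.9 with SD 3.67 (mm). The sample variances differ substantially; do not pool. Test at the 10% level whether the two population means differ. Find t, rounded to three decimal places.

Let group 1 = condition 1, group 2 = condition 2. H0: μ_1 = μ_2; H1: μ_1 ≠ μ_2 (Welch's two-sample t-test, two-sided).
t = (x̄_1 − x̄_2)/√(s_1²/n_1 + s_2²/n_2) = (94.8 − 98.9)/√(9²/35 + 3.67²/33) = -2.485
Welch–Satterthwaite df ≈ 45.54
Two-sided p-value ≈ 0.017
Since p ≈ 0.017 < α = 0.1, reject H0; the data support H1.

-2.485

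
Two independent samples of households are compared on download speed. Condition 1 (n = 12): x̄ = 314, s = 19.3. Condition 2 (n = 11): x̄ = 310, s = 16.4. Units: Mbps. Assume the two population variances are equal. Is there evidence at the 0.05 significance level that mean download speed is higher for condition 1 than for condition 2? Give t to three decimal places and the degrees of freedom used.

t = 0.533, df = 21

Let group 1 = condition 1, group 2 = condition 2. H0: μ_1 = μ_2; H1: μ_1 > μ_2 (two-sample pooled-variance t-test, right-tailed).
s_p² = [(12−1)·19.3² + (11−1)·16.4²]/(12+11−2) = 323.19
t = (314 − 310)/√[323.19·(1/12 + 1/11)] = 0.533
df = n₁ + n₂ − 2 = 21
p-value = P(T ≥ 0.533) ≈ 0.300
Since p ≈ 0.300 > α = 0.05, fail to reject H0; the evidence is not statistically significant.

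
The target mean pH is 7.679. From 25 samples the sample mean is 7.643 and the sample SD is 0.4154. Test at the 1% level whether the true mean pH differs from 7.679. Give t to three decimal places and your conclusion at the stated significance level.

H0: μ = 7.679; H1: μ ≠ 7.679 (one-sample t-test, two-sided).
t = (x̄ − μ₀)/(s/√n) = (7.643 − 7.679)/(0.4154/√25) = -0.433
df = n − 1 = 24
Two-sided p-value ≈ 0.669
Since p ≈ 0.669 > α = 0.01, fail to reject H0; the data do not provide sufficient evidence against H0.

t = -0.433; fail to reject H0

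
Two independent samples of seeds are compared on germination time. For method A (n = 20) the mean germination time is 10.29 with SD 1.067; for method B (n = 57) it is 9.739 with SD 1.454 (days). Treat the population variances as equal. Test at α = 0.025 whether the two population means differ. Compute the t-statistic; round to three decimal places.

1.552

Let group 1 = method A, group 2 = method B. H0: μ_1 = μ_2; H1: μ_1 ≠ μ_2 (two-sample pooled-variance t-test, two-sided).
s_p² = [(20−1)·1.067² + (57−1)·1.454²]/(20+57−2) = 1.86696
t = (10.29 − 9.739)/√[1.86696·(1/20 + 1/57)] = 1.552
df = n₁ + n₂ − 2 = 75
Two-sided p-value ≈ 0.1250
Since p ≈ 0.1250 > α = 0.025, fail to reject H0; the data do not provide sufficient evidence against H0.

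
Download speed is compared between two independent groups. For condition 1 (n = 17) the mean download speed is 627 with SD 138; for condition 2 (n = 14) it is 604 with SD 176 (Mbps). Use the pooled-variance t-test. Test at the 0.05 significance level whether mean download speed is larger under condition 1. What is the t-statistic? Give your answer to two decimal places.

Let group 1 = condition 1, group 2 = condition 2. H0: μ_1 = μ_2; H1: μ_1 > μ_2 (two-sample pooled-variance t-test, right-tailed).
s_p² = [(17−1)·138² + (14−1)·176²]/(17+14−2) = 24392.8
t = (627 − 604)/√[24392.8·(1/17 + 1/14)] = 0.41
df = n₁ + n₂ − 2 = 29
p-value = P(T ≥ 0.41) ≈ 0.3431
Since p ≈ 0.3431 > α = 0.05, fail to reject H0; the evidence is not statistically significant.

0.41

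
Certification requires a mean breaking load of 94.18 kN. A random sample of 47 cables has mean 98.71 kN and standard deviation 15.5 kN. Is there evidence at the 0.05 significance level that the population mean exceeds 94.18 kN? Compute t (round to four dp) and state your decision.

H0: μ = 94.18; H1: μ > 94.18 (one-sample t-test, right-tailed).
t = (x̄ − μ₀)/(s/√n) = (98.71 − 94.18)/(15.5/√47) = 2.0036
df = n − 1 = 46
p-value = P(T ≥ 2.0036) ≈ 0.026
Since p ≈ 0.026 < α = 0.05, reject H0; the evidence is statistically significant.

t = 2.0036; reject H0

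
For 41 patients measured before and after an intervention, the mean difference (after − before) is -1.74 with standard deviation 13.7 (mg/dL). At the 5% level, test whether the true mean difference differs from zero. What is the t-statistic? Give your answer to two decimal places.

H0: μ_d = 0; H1: μ_d ≠ 0 (paired t-test on the differences, two-sided).
t = d̄/(s_d/√n) = -1.74/(13.7/√41) = -0.81
df = n − 1 = 40
Two-sided p-value ≈ 0.4209
Since p ≈ 0.4209 > α = 0.05, fail to reject H0; the evidence is not statistically significant.

-0.81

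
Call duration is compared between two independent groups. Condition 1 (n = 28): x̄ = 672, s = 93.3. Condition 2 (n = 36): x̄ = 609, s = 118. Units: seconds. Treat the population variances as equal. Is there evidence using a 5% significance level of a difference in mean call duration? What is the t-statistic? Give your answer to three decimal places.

2.316

Let group 1 = condition 1, group 2 = condition 2. H0: μ_1 = μ_2; H1: μ_1 ≠ μ_2 (two-sample pooled-variance t-test, two-sided).
s_p² = [(28−1)·93.3² + (36−1)·118²]/(28+36−2) = 11651.2
t = (672 − 609)/√[11651.2·(1/28 + 1/36)] = 2.316
df = n₁ + n₂ − 2 = 62
Two-sided p-value ≈ 0.024
Since p ≈ 0.024 < α = 0.05, reject H0; the evidence is statistically significant.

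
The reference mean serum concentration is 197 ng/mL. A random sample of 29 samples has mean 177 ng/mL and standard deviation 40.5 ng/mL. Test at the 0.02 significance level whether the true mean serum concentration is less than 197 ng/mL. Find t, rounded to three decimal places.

H0: μ = 197; H1: μ < 197 (one-sample t-test, left-tailed).
t = (x̄ − μ₀)/(s/√n) = (177 − 197)/(40.5/√29) = -2.659
df = n − 1 = 28
p-value = P(T ≤ -2.659) ≈ 0.0064
Since p ≈ 0.0064 < α = 0.02, reject H0; the evidence is statistically significant.

-2.659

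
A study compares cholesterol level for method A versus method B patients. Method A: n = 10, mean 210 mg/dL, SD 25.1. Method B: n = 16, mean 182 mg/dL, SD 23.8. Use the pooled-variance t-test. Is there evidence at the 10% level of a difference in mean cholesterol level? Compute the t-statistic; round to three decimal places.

2.859

Let group 1 = method A, group 2 = method B. H0: μ_1 = μ_2; H1: μ_1 ≠ μ_2 (two-sample pooled-variance t-test, two-sided).
s_p² = [(10−1)·25.1² + (16−1)·23.8²]/(10+16−2) = 590.279
t = (210 − 182)/√[590.279·(1/10 + 1/16)] = 2.859
df = n₁ + n₂ − 2 = 24
Two-sided p-value ≈ 0.009
Since p ≈ 0.009 < α = 0.1, reject H0; the evidence is statistically significant.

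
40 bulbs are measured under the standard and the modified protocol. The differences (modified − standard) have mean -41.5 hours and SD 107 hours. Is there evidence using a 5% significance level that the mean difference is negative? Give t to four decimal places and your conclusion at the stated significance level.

t = -2.4530; reject H0

H0: μ_d = 0; H1: μ_d < 0 (paired t-test on the differences, left-tailed).
t = d̄/(s_d/√n) = -41.5/(107/√40) = -2.4530
df = n − 1 = 39
p-value = P(T ≤ -2.4530) ≈ 0.009
Since p ≈ 0.009 < α = 0.05, reject H0; the evidence is statistically significant.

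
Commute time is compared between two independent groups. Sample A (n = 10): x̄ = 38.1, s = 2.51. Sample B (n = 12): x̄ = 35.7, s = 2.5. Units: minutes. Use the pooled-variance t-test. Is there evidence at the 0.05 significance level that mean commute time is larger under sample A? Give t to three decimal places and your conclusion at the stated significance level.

Let group 1 = sample A, group 2 = sample B. H0: μ_1 = μ_2; H1: μ_1 > μ_2 (two-sample pooled-variance t-test, right-tailed).
s_p² = [(10−1)·2.51² + (12−1)·2.5²]/(10+12−2) = 6.27254
t = (38.1 − 35.7)/√[6.27254·(1/10 + 1/12)] = 2.238
df = n₁ + n₂ − 2 = 20
p-value = P(T ≥ 2.238) ≈ 0.018
Since p ≈ 0.018 < α = 0.05, reject H0; the data support H1.

t = 2.238; reject H0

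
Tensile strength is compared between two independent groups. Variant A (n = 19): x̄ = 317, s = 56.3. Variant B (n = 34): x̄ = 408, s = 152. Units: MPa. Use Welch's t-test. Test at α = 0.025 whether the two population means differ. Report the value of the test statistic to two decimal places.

Let group 1 = variant A, group 2 = variant B. H0: μ_1 = μ_2; H1: μ_1 ≠ μ_2 (Welch's two-sample t-test, two-sided).
t = (x̄_1 − x̄_2)/√(s_1²/n_1 + s_2²/n_2) = (317 − 408)/√(56.3²/19 + 152²/34) = -3.13
Welch–Satterthwaite df ≈ 46.10
Two-sided p-value ≈ 0.003
Since p ≈ 0.003 < α = 0.025, reject H0; the data support H1.

-3.13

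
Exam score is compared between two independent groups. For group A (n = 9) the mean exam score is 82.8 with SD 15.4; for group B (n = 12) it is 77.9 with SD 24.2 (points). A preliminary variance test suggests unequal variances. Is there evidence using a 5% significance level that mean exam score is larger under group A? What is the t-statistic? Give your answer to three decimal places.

Let group 1 = group A, group 2 = group B. H0: μ_1 = μ_2; H1: μ_1 > μ_2 (Welch's two-sample t-test, right-tailed).
t = (x̄_1 − x̄_2)/√(s_1²/n_1 + s_2²/n_2) = (82.8 − 77.9)/√(15.4²/9 + 24.2²/12) = 0.565
Welch–Satterthwaite df ≈ 18.62
p-value = P(T ≥ 0.565) ≈ 0.289
Since p ≈ 0.289 > α = 0.05, fail to reject H0; the evidence is not statistically significant.

0.565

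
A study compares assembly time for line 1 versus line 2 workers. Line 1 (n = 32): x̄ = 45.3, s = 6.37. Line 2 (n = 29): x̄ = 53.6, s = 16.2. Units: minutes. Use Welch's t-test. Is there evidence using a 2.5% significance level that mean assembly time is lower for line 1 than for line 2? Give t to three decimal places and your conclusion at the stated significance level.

Let group 1 = line 1, group 2 = line 2. H0: μ_1 = μ_2; H1: μ_1 < μ_2 (Welch's two-sample t-test, left-tailed).
t = (x̄_1 − x̄_2)/√(s_1²/n_1 + s_2²/n_2) = (45.3 − 53.6)/√(6.37²/32 + 16.2²/29) = -2.584
Welch–Satterthwaite df ≈ 35.76
p-value = P(T ≤ -2.584) ≈ 0.007
Since p ≈ 0.007 < α = 0.025, reject H0; the evidence is statistically significant.

t = -2.584; reject H0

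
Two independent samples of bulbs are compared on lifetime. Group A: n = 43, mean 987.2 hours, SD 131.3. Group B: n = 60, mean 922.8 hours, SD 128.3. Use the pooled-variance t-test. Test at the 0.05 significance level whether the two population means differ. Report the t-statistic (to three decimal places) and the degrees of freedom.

t = 2.488, df = 101

Let group 1 = group A, group 2 = group B. H0: μ_1 = μ_2; H1: μ_1 ≠ μ_2 (two-sample pooled-variance t-test, two-sided).
s_p² = [(43−1)·131.3² + (60−1)·128.3²]/(43+60−2) = 16784.7
t = (987.2 − 922.8)/√[16784.7·(1/43 + 1/60)] = 2.488
df = n₁ + n₂ − 2 = 101
Two-sided p-value ≈ 0.014
Since p ≈ 0.014 < α = 0.05, reject H0; the data support H1.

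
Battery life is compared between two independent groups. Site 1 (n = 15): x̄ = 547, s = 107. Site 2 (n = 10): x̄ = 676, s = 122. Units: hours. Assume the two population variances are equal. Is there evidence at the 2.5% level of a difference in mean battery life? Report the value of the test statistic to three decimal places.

Let group 1 = site 1, group 2 = site 2. H0: μ_1 = μ_2; H1: μ_1 ≠ μ_2 (two-sample pooled-variance t-test, two-sided).
s_p² = [(15−1)·107² + (10−1)·122²]/(15+10−2) = 12793.1
t = (547 − 676)/√[12793.1·(1/15 + 1/10)] = -2.794
df = n₁ + n₂ − 2 = 23
Two-sided p-value ≈ 0.010
Since p ≈ 0.010 < α = 0.025, reject H0; the data support H1.

-2.794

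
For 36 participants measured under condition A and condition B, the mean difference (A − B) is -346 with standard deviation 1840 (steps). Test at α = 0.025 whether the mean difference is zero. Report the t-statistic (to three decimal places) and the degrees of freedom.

H0: μ_d = 0; H1: μ_d ≠ 0 (paired t-test on the differences, two-sided).
t = d̄/(s_d/√n) = -346/(1840/√36) = -1.128
df = n − 1 = 35
Two-sided p-value ≈ 0.267
Since p ≈ 0.267 > α = 0.025, fail to reject H0; the data do not provide sufficient evidence against H0.

t = -1.128, df = 35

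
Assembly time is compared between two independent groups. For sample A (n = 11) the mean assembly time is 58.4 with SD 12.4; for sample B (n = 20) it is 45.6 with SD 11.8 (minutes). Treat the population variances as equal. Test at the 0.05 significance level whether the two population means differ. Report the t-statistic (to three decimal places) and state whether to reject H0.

Let group 1 = sample A, group 2 = sample B. H0: μ_1 = μ_2; H1: μ_1 ≠ μ_2 (two-sample pooled-variance t-test, two-sided).
s_p² = [(11−1)·12.4² + (20−1)·11.8²]/(11+20−2) = 144.247
t = (58.4 − 45.6)/√[144.247·(1/11 + 1/20)] = 2.839
df = n₁ + n₂ − 2 = 29
Two-sided p-value ≈ 0.008
Since p ≈ 0.008 < α = 0.05, reject H0; the evidence is statistically significant.

t = 2.839; reject H0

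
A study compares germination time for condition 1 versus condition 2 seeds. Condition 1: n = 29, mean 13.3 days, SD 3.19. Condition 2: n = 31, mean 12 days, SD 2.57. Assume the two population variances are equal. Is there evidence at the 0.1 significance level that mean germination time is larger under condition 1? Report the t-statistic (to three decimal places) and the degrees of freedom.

Let group 1 = condition 1, group 2 = condition 2. H0: μ_1 = μ_2; H1: μ_1 > μ_2 (two-sample pooled-variance t-test, right-tailed).
s_p² = [(29−1)·3.19² + (31−1)·2.57²]/(29+31−2) = 8.32893
t = (13.3 − 12)/√[8.32893·(1/29 + 1/31)] = 1.744
df = n₁ + n₂ − 2 = 58
p-value = P(T ≥ 1.744) ≈ 0.0433
Since p ≈ 0.0433 < α = 0.1, reject H0; the evidence is statistically significant.

t = 1.744, df = 58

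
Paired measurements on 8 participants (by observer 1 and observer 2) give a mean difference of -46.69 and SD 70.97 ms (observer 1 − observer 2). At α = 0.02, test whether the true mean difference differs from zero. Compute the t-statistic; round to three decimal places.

-1.861

H0: μ_d = 0; H1: μ_d ≠ 0 (paired t-test on the differences, two-sided).
t = d̄/(s_d/√n) = -46.69/(70.97/√8) = -1.861
df = n − 1 = 7
Two-sided p-value ≈ 0.1051
Since p ≈ 0.1051 > α = 0.02, fail to reject H0; the evidence is not statistically significant.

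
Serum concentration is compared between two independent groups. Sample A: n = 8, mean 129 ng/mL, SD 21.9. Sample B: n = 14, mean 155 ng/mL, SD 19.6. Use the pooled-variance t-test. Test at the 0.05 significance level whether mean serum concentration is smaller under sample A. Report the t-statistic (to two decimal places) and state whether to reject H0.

Let group 1 = sample A, group 2 = sample B. H0: μ_1 = μ_2; H1: μ_1 < μ_2 (two-sample pooled-variance t-test, left-tailed).
s_p² = [(8−1)·21.9² + (14−1)·19.6²]/(8+14−2) = 417.567
t = (129 − 155)/√[417.567·(1/8 + 1/14)] = -2.87
df = n₁ + n₂ − 2 = 20
p-value = P(T ≤ -2.87) ≈ 0.005
Since p ≈ 0.005 < α = 0.05, reject H0; the data support H1.

t = -2.87; reject H0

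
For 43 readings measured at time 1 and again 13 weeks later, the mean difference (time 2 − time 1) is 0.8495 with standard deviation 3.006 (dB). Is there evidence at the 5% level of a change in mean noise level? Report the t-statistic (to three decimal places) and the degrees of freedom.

H0: μ_d = 0; H1: μ_d ≠ 0 (paired t-test on the differences, two-sided).
t = d̄/(s_d/√n) = 0.8495/(3.006/√43) = 1.853
df = n − 1 = 42
Two-sided p-value ≈ 0.0709
Since p ≈ 0.0709 > α = 0.05, fail to reject H0; the data do not provide sufficient evidence against H0.

t = 1.853, df = 42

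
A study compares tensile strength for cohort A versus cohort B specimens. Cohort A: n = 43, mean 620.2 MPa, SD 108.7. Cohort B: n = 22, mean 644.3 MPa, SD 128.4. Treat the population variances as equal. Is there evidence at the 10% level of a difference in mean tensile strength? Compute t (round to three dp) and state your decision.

t = -0.795; fail to reject H0

Let group 1 = cohort A, group 2 = cohort B. H0: μ_1 = μ_2; H1: μ_1 ≠ μ_2 (two-sample pooled-variance t-test, two-sided).
s_p² = [(43−1)·108.7² + (22−1)·128.4²]/(43+22−2) = 13372.6
t = (620.2 − 644.3)/√[13372.6·(1/43 + 1/22)] = -0.795
df = n₁ + n₂ − 2 = 63
Two-sided p-value ≈ 0.430
Since p ≈ 0.430 > α = 0.1, fail to reject H0; the evidence is not statistically significant.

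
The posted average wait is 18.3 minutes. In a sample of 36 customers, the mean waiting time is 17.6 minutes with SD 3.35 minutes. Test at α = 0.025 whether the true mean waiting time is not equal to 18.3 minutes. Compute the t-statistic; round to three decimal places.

-1.254

H0: μ = 18.3; H1: μ ≠ 18.3 (one-sample t-test, two-sided).
t = (x̄ − μ₀)/(s/√n) = (17.6 − 18.3)/(3.35/√36) = -1.254
df = n − 1 = 35
Two-sided p-value ≈ 0.218
Since p ≈ 0.218 > α = 0.025, fail to reject H0; the data do not provide sufficient evidence against H0.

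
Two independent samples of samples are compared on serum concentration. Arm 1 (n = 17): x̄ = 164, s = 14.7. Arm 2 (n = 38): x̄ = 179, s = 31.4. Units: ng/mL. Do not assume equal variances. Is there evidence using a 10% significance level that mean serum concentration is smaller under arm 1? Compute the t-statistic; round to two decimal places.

-2.41

Let group 1 = arm 1, group 2 = arm 2. H0: μ_1 = μ_2; H1: μ_1 < μ_2 (Welch's two-sample t-test, left-tailed).
t = (x̄_1 − x̄_2)/√(s_1²/n_1 + s_2²/n_2) = (164 − 179)/√(14.7²/17 + 31.4²/38) = -2.41
Welch–Satterthwaite df ≈ 52.82
p-value = P(T ≤ -2.41) ≈ 0.010
Since p ≈ 0.010 < α = 0.1, reject H0; the evidence is statistically significant.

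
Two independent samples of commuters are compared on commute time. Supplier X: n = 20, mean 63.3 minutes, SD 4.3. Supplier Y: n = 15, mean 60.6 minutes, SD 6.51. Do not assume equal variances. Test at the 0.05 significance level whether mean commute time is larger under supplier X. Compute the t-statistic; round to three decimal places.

1.394

Let group 1 = supplier X, group 2 = supplier Y. H0: μ_1 = μ_2; H1: μ_1 > μ_2 (Welch's two-sample t-test, right-tailed).
t = (x̄_1 − x̄_2)/√(s_1²/n_1 + s_2²/n_2) = (63.3 − 60.6)/√(4.3²/20 + 6.51²/15) = 1.394
Welch–Satterthwaite df ≈ 22.86
p-value = P(T ≥ 1.394) ≈ 0.0883
Since p ≈ 0.0883 > α = 0.05, fail to reject H0; the evidence is not statistically significant.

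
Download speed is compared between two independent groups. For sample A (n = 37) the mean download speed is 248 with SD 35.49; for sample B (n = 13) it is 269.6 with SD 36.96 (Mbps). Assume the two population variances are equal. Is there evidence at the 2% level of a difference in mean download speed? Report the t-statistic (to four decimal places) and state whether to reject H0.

t = -1.8681; fail to reject H0

Let group 1 = sample A, group 2 = sample B. H0: μ_1 = μ_2; H1: μ_1 ≠ μ_2 (two-sample pooled-variance t-test, two-sided).
s_p² = [(37−1)·35.49² + (13−1)·36.96²]/(37+13−2) = 1286.17
t = (248 − 269.6)/√[1286.17·(1/37 + 1/13)] = -1.8681
df = n₁ + n₂ − 2 = 48
Two-sided p-value ≈ 0.0679
Since p ≈ 0.0679 > α = 0.02, fail to reject H0; the data do not provide sufficient evidence against H0.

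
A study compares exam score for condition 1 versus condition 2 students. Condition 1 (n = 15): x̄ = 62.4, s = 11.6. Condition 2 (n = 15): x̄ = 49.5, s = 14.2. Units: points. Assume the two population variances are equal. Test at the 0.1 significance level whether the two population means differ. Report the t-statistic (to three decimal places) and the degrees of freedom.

t = 2.725, df = 28

Let group 1 = condition 1, group 2 = condition 2. H0: μ_1 = μ_2; H1: μ_1 ≠ μ_2 (two-sample pooled-variance t-test, two-sided).
s_p² = [(15−1)·11.6² + (15−1)·14.2²]/(15+15−2) = 168.1
t = (62.4 − 49.5)/√[168.1·(1/15 + 1/15)] = 2.725
df = n₁ + n₂ − 2 = 28
Two-sided p-value ≈ 0.011
Since p ≈ 0.011 < α = 0.1, reject H0; the evidence is statistically significant.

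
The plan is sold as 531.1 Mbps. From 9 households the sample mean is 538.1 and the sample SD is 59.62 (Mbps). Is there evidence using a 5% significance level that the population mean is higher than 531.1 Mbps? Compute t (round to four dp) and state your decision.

t = 0.3522; fail to reject H0

H0: μ = 531.1; H1: μ > 531.1 (one-sample t-test, right-tailed).
t = (x̄ − μ₀)/(s/√n) = (538.1 − 531.1)/(59.62/√9) = 0.3522
df = n − 1 = 8
p-value = P(T ≥ 0.3522) ≈ 0.367
Since p ≈ 0.367 > α = 0.05, fail to reject H0; the data do not provide sufficient evidence against H0.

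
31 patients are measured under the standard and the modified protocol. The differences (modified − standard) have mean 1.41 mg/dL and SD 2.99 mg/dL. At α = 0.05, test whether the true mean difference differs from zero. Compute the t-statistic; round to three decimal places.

H0: μ_d = 0; H1: μ_d ≠ 0 (paired t-test on the differences, two-sided).
t = d̄/(s_d/√n) = 1.41/(2.99/√31) = 2.626
df = n − 1 = 30
Two-sided p-value ≈ 0.013
Since p ≈ 0.013 < α = 0.05, reject H0; the evidence is statistically significant.

2.626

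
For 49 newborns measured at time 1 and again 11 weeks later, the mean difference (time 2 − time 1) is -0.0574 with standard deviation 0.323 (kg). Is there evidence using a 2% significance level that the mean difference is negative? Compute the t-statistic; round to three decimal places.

H0: μ_d = 0; H1: μ_d < 0 (paired t-test on the differences, left-tailed).
t = d̄/(s_d/√n) = -0.0574/(0.323/√49) = -1.244
df = n − 1 = 48
p-value = P(T ≤ -1.244) ≈ 0.1098
Since p ≈ 0.1098 > α = 0.02, fail to reject H0; the evidence is not statistically significant.

-1.244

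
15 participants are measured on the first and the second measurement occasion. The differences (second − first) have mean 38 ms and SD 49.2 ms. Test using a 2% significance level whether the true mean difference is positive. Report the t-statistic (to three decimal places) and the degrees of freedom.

t = 2.991, df = 14

H0: μ_d = 0; H1: μ_d > 0 (paired t-test on the differences, right-tailed).
t = d̄/(s_d/√n) = 38/(49.2/√15) = 2.991
df = n − 1 = 14
p-value = P(T ≥ 2.991) ≈ 0.005
Since p ≈ 0.005 < α = 0.02, reject H0; the evidence is statistically significant.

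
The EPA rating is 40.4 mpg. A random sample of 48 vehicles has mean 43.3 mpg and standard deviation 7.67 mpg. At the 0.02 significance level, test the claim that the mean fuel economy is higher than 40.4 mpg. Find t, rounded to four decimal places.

2.6195

H0: μ = 40.4; H1: μ > 40.4 (one-sample t-test, right-tailed).
t = (x̄ − μ₀)/(s/√n) = (43.3 − 40.4)/(7.67/√48) = 2.6195
df = n − 1 = 47
p-value = P(T ≥ 2.6195) ≈ 0.0059
Since p ≈ 0.0059 < α = 0.02, reject H0; the evidence is statistically significant.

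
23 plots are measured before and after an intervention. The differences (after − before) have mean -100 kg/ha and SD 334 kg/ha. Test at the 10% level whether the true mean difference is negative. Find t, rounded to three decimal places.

H0: μ_d = 0; H1: μ_d < 0 (paired t-test on the differences, left-tailed).
t = d̄/(s_d/√n) = -100/(334/√23) = -1.436
df = n − 1 = 22
p-value = P(T ≤ -1.436) ≈ 0.0826
Since p ≈ 0.0826 < α = 0.1, reject H0; the data support H1.

-1.436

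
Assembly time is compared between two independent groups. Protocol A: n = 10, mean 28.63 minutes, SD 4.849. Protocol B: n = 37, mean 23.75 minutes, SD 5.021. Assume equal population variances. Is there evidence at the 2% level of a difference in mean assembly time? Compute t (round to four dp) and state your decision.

t = 2.7455; reject H0

Let group 1 = protocol A, group 2 = protocol B. H0: μ_1 = μ_2; H1: μ_1 ≠ μ_2 (two-sample pooled-variance t-test, two-sided).
s_p² = [(10−1)·4.849² + (37−1)·5.021²]/(10+37−2) = 24.8709
t = (28.63 − 23.75)/√[24.8709·(1/10 + 1/37)] = 2.7455
df = n₁ + n₂ − 2 = 45
Two-sided p-value ≈ 0.0087
Since p ≈ 0.0087 < α = 0.02, reject H0; the evidence is statistically significant.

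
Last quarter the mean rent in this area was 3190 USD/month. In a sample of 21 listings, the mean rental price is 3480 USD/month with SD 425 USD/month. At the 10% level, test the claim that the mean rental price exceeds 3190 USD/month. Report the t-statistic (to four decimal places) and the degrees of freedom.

H0: μ = 3190; H1: μ > 3190 (one-sample t-test, right-tailed).
t = (x̄ − μ₀)/(s/√n) = (3480 − 3190)/(425/√21) = 3.1269
df = n − 1 = 20
p-value = P(T ≥ 3.1269) ≈ 0.0027
Since p ≈ 0.0027 < α = 0.1, reject H0; the data support H1.

t = 3.1269, df = 20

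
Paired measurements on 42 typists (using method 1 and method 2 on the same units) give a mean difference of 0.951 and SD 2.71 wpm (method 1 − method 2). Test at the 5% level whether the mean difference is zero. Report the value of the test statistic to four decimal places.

2.2742

H0: μ_d = 0; H1: μ_d ≠ 0 (paired t-test on the differences, two-sided).
t = d̄/(s_d/√n) = 0.951/(2.71/√42) = 2.2742
df = n − 1 = 41
Two-sided p-value ≈ 0.028
Since p ≈ 0.028 < α = 0.05, reject H0; the data support H1.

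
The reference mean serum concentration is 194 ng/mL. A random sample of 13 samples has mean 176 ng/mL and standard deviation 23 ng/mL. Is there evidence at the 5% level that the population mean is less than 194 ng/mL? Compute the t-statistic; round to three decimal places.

H0: μ = 194; H1: μ < 194 (one-sample t-test, left-tailed).
t = (x̄ − μ₀)/(s/√n) = (176 − 194)/(23/√13) = -2.822
df = n − 1 = 12
p-value = P(T ≤ -2.822) ≈ 0.008
Since p ≈ 0.008 < α = 0.05, reject H0; the data support H1.

-2.822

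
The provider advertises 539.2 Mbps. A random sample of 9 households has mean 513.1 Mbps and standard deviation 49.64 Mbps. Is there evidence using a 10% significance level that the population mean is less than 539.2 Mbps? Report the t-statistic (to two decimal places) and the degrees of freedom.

H0: μ = 539.2; H1: μ < 539.2 (one-sample t-test, left-tailed).
t = (x̄ − μ₀)/(s/√n) = (513.1 − 539.2)/(49.64/√9) = -1.58
df = n − 1 = 8
p-value = P(T ≤ -1.58) ≈ 0.0767
Since p ≈ 0.0767 < α = 0.1, reject H0; the data support H1.

t = -1.58, df = 8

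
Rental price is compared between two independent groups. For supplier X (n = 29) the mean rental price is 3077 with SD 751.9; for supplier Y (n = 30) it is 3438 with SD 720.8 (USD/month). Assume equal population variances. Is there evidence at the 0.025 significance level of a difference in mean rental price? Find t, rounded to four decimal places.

-1.8829

Let group 1 = supplier X, group 2 = supplier Y. H0: μ_1 = μ_2; H1: μ_1 ≠ μ_2 (two-sample pooled-variance t-test, two-sided).
s_p² = [(29−1)·751.9² + (30−1)·720.8²]/(29+30−2) = 542051
t = (3077 − 3438)/√[542051·(1/29 + 1/30)] = -1.8829
df = n₁ + n₂ − 2 = 57
Two-sided p-value ≈ 0.0648
Since p ≈ 0.0648 > α = 0.025, fail to reject H0; the data do not provide sufficient evidence against H0.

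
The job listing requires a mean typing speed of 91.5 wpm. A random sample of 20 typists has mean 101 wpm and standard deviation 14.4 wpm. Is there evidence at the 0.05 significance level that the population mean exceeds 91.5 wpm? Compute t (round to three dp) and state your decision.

H0: μ = 91.5; H1: μ > 91.5 (one-sample t-test, right-tailed).
t = (x̄ − μ₀)/(s/√n) = (101 − 91.5)/(14.4/√20) = 2.950
df = n − 1 = 19
p-value = P(T ≥ 2.950) ≈ 0.0041
Since p ≈ 0.0041 < α = 0.05, reject H0; the evidence is statistically significant.

t = 2.950; reject H0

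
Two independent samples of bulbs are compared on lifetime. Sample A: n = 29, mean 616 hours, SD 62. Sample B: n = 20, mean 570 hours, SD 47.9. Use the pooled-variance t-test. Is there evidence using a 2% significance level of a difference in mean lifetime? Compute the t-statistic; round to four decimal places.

Let group 1 = sample A, group 2 = sample B. H0: μ_1 = μ_2; H1: μ_1 ≠ μ_2 (two-sample pooled-variance t-test, two-sided).
s_p² = [(29−1)·62² + (20−1)·47.9²]/(29+20−2) = 3217.57
t = (616 − 570)/√[3217.57·(1/29 + 1/20)] = 2.7900
df = n₁ + n₂ − 2 = 47
Two-sided p-value ≈ 0.008
Since p ≈ 0.008 < α = 0.02, reject H0; the data support H1.

2.7900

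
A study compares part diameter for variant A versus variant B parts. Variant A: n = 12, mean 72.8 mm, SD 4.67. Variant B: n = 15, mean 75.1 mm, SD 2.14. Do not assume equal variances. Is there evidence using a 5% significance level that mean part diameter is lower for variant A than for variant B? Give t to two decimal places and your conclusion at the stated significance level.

t = -1.58; fail to reject H0

Let group 1 = variant A, group 2 = variant B. H0: μ_1 = μ_2; H1: μ_1 < μ_2 (Welch's two-sample t-test, left-tailed).
t = (x̄_1 − x̄_2)/√(s_1²/n_1 + s_2²/n_2) = (72.8 − 75.1)/√(4.67²/12 + 2.14²/15) = -1.58
Welch–Satterthwaite df ≈ 14.68
p-value = P(T ≤ -1.58) ≈ 0.0679
Since p ≈ 0.0679 > α = 0.05, fail to reject H0; the evidence is not statistically significant.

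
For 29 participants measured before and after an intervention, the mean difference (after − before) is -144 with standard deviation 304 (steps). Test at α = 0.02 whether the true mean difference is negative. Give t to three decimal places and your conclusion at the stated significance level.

H0: μ_d = 0; H1: μ_d < 0 (paired t-test on the differences, left-tailed).
t = d̄/(s_d/√n) = -144/(304/√29) = -2.551
df = n − 1 = 28
p-value = P(T ≤ -2.551) ≈ 0.0082
Since p ≈ 0.0082 < α = 0.02, reject H0; the data support H1.

t = -2.551; reject H0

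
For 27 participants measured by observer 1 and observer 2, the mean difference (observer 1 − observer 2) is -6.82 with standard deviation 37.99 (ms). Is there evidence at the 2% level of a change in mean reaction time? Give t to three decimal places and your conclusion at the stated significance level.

H0: μ_d = 0; H1: μ_d ≠ 0 (paired t-test on the differences, two-sided).
t = d̄/(s_d/√n) = -6.82/(37.99/√27) = -0.933
df = n − 1 = 26
Two-sided p-value ≈ 0.3595
Since p ≈ 0.3595 > α = 0.02, fail to reject H0; the data do not provide sufficient evidence against H0.

t = -0.933; fail to reject H0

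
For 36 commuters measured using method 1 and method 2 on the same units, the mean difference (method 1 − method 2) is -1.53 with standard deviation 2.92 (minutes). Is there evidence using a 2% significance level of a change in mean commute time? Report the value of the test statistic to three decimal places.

H0: μ_d = 0; H1: μ_d ≠ 0 (paired t-test on the differences, two-sided).
t = d̄/(s_d/√n) = -1.53/(2.92/√36) = -3.144
df = n − 1 = 35
Two-sided p-value ≈ 0.0034
Since p ≈ 0.0034 < α = 0.02, reject H0; the evidence is statistically significant.

-3.144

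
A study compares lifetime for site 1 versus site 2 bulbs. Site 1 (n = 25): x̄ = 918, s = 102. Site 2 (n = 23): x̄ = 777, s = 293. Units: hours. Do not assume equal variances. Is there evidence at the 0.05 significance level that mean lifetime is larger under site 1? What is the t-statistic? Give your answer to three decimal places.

2.189

Let group 1 = site 1, group 2 = site 2. H0: μ_1 = μ_2; H1: μ_1 > μ_2 (Welch's two-sample t-test, right-tailed).
t = (x̄_1 − x̄_2)/√(s_1²/n_1 + s_2²/n_2) = (918 − 777)/√(102²/25 + 293²/23) = 2.189
Welch–Satterthwaite df ≈ 26.87
p-value = P(T ≥ 2.189) ≈ 0.0187
Since p ≈ 0.0187 < α = 0.05, reject H0; the data support H1.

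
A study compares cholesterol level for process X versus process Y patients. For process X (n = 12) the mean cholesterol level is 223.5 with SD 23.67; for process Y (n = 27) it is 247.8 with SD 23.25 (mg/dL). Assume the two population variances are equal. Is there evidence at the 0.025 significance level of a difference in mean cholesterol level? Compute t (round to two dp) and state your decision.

Let group 1 = process X, group 2 = process Y. H0: μ_1 = μ_2; H1: μ_1 ≠ μ_2 (two-sample pooled-variance t-test, two-sided).
s_p² = [(12−1)·23.67² + (27−1)·23.25²]/(12+27−2) = 546.421
t = (223.5 − 247.8)/√[546.421·(1/12 + 1/27)] = -3.00
df = n₁ + n₂ − 2 = 37
Two-sided p-value ≈ 0.005
Since p ≈ 0.005 < α = 0.025, reject H0; the data support H1.

t = -3.00; reject H0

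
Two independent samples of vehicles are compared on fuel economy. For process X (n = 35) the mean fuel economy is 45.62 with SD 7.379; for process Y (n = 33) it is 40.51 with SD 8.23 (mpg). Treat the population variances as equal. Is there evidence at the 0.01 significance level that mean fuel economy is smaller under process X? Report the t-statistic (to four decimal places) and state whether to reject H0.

t = 2.6989; fail to reject H0

Let group 1 = process X, group 2 = process Y. H0: μ_1 = μ_2; H1: μ_1 < μ_2 (two-sample pooled-variance t-test, left-tailed).
s_p² = [(35−1)·7.379² + (33−1)·8.23²]/(35+33−2) = 60.89
t = (45.62 − 40.51)/√[60.89·(1/35 + 1/33)] = 2.6989
df = n₁ + n₂ − 2 = 66
p-value = P(T ≤ 2.6989) ≈ 0.996
Since p ≈ 0.996 > α = 0.01, fail to reject H0; the evidence is not statistically significant.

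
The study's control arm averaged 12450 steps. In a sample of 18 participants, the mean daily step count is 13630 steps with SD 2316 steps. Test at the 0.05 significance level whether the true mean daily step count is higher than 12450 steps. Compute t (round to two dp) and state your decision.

t = 2.16; reject H0

H0: μ = 12450; H1: μ > 12450 (one-sample t-test, right-tailed).
t = (x̄ − μ₀)/(s/√n) = (13630 − 12450)/(2316/√18) = 2.16
df = n − 1 = 17
p-value = P(T ≥ 2.16) ≈ 0.0226
Since p ≈ 0.0226 < α = 0.05, reject H0; the evidence is statistically significant.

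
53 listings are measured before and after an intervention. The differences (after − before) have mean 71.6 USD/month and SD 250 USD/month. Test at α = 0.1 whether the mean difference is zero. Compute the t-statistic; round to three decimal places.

2.085

H0: μ_d = 0; H1: μ_d ≠ 0 (paired t-test on the differences, two-sided).
t = d̄/(s_d/√n) = 71.6/(250/√53) = 2.085
df = n − 1 = 52
Two-sided p-value ≈ 0.042
Since p ≈ 0.042 < α = 0.1, reject H0; the data support H1.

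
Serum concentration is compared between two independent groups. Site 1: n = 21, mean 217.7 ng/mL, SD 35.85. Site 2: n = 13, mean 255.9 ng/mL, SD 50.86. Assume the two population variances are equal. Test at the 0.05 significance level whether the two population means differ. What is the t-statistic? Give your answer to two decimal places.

Let group 1 = site 1, group 2 = site 2. H0: μ_1 = μ_2; H1: μ_1 ≠ μ_2 (two-sample pooled-variance t-test, two-sided).
s_p² = [(21−1)·35.85² + (13−1)·50.86²]/(21+13−2) = 1773.29
t = (217.7 − 255.9)/√[1773.29·(1/21 + 1/13)] = -2.57
df = n₁ + n₂ − 2 = 32
Two-sided p-value ≈ 0.0150
Since p ≈ 0.0150 < α = 0.05, reject H0; the evidence is statistically significant.

-2.57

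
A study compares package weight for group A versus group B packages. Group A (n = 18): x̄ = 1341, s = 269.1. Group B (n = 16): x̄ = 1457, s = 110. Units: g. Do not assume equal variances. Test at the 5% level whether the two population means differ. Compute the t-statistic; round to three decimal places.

Let group 1 = group A, group 2 = group B. H0: μ_1 = μ_2; H1: μ_1 ≠ μ_2 (Welch's two-sample t-test, two-sided).
t = (x̄_1 − x̄_2)/√(s_1²/n_1 + s_2²/n_2) = (1341 − 1457)/√(269.1²/18 + 110²/16) = -1.678
Welch–Satterthwaite df ≈ 23.07
Two-sided p-value ≈ 0.107
Since p ≈ 0.107 > α = 0.05, fail to reject H0; the evidence is not statistically significant.

-1.678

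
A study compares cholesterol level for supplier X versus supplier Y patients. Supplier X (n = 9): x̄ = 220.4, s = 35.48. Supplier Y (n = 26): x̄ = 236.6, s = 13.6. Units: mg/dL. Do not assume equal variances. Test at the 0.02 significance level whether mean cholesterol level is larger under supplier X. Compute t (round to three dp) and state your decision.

t = -1.336; fail to reject H0

Let group 1 = supplier X, group 2 = supplier Y. H0: μ_1 = μ_2; H1: μ_1 > μ_2 (Welch's two-sample t-test, right-tailed).
t = (x̄_1 − x̄_2)/√(s_1²/n_1 + s_2²/n_2) = (220.4 − 236.6)/√(35.48²/9 + 13.6²/26) = -1.336
Welch–Satterthwaite df ≈ 8.83
p-value = P(T ≥ -1.336) ≈ 0.8926
Since p ≈ 0.8926 > α = 0.02, fail to reject H0; the evidence is not statistically significant.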